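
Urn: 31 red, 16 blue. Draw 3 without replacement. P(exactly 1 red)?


Hypergeometric: C(31,1)×C(16,2)/C(47,3)
= 31×120/16215 = 248/1081

P(X=1) = 248/1081 ≈ 22.94%


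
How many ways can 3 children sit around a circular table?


Circular arrangements of 3 distinct objects: fix one position to break rotational symmetry.
(n-1)! = 2! = 2

2


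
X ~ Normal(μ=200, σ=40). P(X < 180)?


z = (180-200)/40 = -0.5
P(Z < -0.5) = 0.3085

P(X < 180) ≈ 0.3085


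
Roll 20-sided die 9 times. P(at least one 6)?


P(no 6)^9 = (19/20)^9 = 322687697779/512000000000
P(≥1) = 1 - 322687697779/512000000000 = 189312302221/512000000000

P = 189312302221/512000000000 ≈ 36.98%


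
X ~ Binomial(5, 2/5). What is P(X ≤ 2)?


P(X ≤ 2) = Σ P(X=i) for i=0..2
P(X=0) = 243/3125
P(X=1) = 162/625
P(X=2) = 216/625
Sum = 2133/3125

P(X ≤ 2) = 2133/3125 ≈ 68.26%


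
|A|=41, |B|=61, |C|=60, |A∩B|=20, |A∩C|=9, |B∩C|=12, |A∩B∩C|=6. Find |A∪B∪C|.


|A∪B∪C| = 41+61+60-20-9-12+6 = 127

|A∪B∪C| = 127


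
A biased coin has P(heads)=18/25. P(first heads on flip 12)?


Geometric: P(X=12) = (1-p)^(k-1)×p = (7/25)^11×18/25 = 35591881374/59604644775390625

P(X=12) = 35591881374/59604644775390625 ≈ 0.00%


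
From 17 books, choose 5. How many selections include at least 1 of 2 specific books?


Complement: C(17,5) - C(15,5) = 6188 - 3003 = 3185

3185


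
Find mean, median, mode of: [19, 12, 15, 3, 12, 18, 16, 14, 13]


Sorted: [3, 12, 12, 13, 14, 15, 16, 18, 19]
Mean = 122/9
Median = 14
Freq: {19: 1, 12: 2, 15: 1, 3: 1, 18: 1, 16: 1, 14: 1, 13: 1}
Mode: [12]

Mean=122/9, Median=14, Mode=12


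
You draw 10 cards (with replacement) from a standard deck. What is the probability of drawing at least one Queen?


P(not a Queen) = 48/52 = 12/13
P(none in 10 draws) = (12/13)^10 = 61917364224/137858491849
P(≥1 Queen) = 1 - 61917364224/137858491849 = 75941127625/137858491849

P = 75941127625/137858491849 ≈ 55.09%


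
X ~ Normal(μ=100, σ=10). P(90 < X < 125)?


z₁=(90-100)/10=-1.0, z₂=(125-100)/10=2.5
P = Φ(2.5) - Φ(-1.0) = 0.993790 - 0.158655 = 0.835135 ≈ 0.8351

P(90 < X < 125) ≈ 0.8351


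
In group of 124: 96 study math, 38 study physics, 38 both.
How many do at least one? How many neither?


|A∪B| = 96+38-38 = 96
Neither = 124-96 = 28

At least one: 96; Neither: 28


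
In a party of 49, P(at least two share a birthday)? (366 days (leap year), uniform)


P(all different) = Π(366-i)/366 for i=0..48
= 0.034553
P(match) = 1 - 0.034553 = 0.965447

P ≈ 0.9654 ≈ 96.54%


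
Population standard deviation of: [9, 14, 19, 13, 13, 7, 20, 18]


Mean = 113/8
  (9-113/8)²=1681/64
  (14-113/8)²=1/64
  (19-113/8)²=1521/64
  (13-113/8)²=81/64
  (13-113/8)²=81/64
  (7-113/8)²=3249/64
  (20-113/8)²=2209/64
  (18-113/8)²=961/64
Σ(x-μ)² = 1223/8
σ² = (1223/8)/8 = 1223/64

σ = √(1223/64) ≈ 4.3714


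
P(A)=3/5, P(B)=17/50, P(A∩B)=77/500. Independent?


P(A)×P(B) = 51/250
P(A∩B) = 77/500
Not equal → NOT independent

No, not independent


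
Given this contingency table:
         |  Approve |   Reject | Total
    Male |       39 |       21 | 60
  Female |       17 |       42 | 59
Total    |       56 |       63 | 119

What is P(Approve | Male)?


P(Approve | Male) = 39/(39+21) = 39/60 = 13/20

P(Approve|Male) = 13/20 ≈ 65.00%


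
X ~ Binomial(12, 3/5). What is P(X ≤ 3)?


P(X ≤ 3) = Σ P(X=i) for i=0..3
P(X=0) = 4096/244140625
P(X=1) = 73728/244140625
P(X=2) = 608256/244140625
P(X=3) = 608256/48828125
Sum = 745472/48828125

P(X ≤ 3) = 745472/48828125 ≈ 1.53%


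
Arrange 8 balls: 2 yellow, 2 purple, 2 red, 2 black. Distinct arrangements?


8!/(2!×2!×2!×2!) = 2520

2520


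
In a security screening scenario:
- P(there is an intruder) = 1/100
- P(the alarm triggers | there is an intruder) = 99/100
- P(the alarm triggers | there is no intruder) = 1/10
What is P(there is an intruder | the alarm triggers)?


Using Bayes' theorem:
P(A|B) = P(B|A)·P(A) / P(B)

P(the alarm triggers) = 99/100 × 1/100 + 1/10 × 99/100
= 99/10000 + 99/1000 = 1089/10000

P(there is an intruder|the alarm triggers) = (99/10000) / (1089/10000) = 1/11

P(there is an intruder|the alarm triggers) = 1/11 ≈ 9.09%


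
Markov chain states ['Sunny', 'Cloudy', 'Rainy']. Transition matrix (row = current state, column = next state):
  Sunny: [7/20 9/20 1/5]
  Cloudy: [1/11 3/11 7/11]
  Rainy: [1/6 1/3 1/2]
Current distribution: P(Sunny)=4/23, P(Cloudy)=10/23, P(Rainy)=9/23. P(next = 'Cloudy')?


P(next=Cloudy) = Σᵢ P(now=i)×P(i→Cloudy)
= 4/23×9/20 + 10/23×3/11 + 9/23×1/3
= 9/115 + 30/253 + 3/23 = 18/55

P = 18/55 ≈ 0.3273


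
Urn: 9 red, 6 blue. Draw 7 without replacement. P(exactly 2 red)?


Hypergeometric: C(9,2)×C(6,5)/C(15,7)
= 36×6/6435 = 24/715

P(X=2) = 24/715 ≈ 3.36%


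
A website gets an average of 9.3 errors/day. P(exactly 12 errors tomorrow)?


Poisson(λ=9.3): P(X=12) = e^(-λ)×λ^k/k!
= e^(-9.3) × 9.3^12 / 12!
≈ 9.142423148e-05 × 418596297479 / 479001600 ≈ 0.079895

P(X=12) ≈ 0.079895 ≈ 7.99%


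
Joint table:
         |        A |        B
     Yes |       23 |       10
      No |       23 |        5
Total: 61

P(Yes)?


P(Yes) = (23+10)/61 = 33/61

P(Yes) = 33/61 ≈ 54.10%


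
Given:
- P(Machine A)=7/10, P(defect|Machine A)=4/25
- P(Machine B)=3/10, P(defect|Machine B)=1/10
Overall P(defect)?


P(B) = Σ P(B|Aᵢ)×P(Aᵢ)
  4/25×7/10 = 14/125
  1/10×3/10 = 3/100
Sum = 71/500

P(defect) = 71/500 ≈ 14.20%


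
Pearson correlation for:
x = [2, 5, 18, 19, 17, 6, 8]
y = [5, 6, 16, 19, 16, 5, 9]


n=7, Σx=75, Σy=76, Σxy=1063, Σx²=1103, Σy²=1040
r = (7×1063 - 75×76)/√((7×1103 - 75²)(7×1040 - 76²))
= 1741/√(2096×1504) = 1741/√3152384 ≈ 1741/1775.4954 ≈ 0.9806

r ≈ 0.9806


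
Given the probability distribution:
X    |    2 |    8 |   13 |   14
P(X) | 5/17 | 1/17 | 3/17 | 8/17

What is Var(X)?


E[X] = 169/17
E[X²] = 127
Var(X) = E[X²] - (E[X])² = 127 - 28561/289 = 8142/289

Var(X) = 8142/289 ≈ 28.1730


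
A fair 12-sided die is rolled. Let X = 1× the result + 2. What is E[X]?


E[die] = (1+12)/2 = 13/2
E[X] = 1×13/2 + 2 = 17/2

E[X] = 17/2


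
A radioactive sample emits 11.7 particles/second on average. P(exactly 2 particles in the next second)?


Poisson(λ=11.7): P(X=2) = e^(-λ)×λ^k/k!
= e^(-11.7) × 11.7^2 / 2!
≈ 8.293819161e-06 × 136.89 / 2 ≈ 0.000568

P(X=2) ≈ 0.000568 ≈ 0.06%


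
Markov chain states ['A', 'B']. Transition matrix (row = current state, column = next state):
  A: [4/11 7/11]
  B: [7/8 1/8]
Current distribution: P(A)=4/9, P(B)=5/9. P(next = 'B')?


P(next=B) = Σᵢ P(now=i)×P(i→B)
= 4/9×7/11 + 5/9×1/8
= 28/99 + 5/72 = 31/88

P = 31/88 ≈ 0.3523


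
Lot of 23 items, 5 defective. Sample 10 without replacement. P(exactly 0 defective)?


Hypergeometric: C(5,0)×C(18,10)/C(23,10)
= 1×43758/1144066 = 117/3059

P(X=0) = 117/3059 ≈ 3.82%


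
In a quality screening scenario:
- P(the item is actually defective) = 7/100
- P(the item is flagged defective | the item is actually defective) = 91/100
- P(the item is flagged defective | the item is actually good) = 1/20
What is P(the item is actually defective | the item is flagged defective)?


Using Bayes' theorem:
P(A|B) = P(B|A)·P(A) / P(B)

P(the item is flagged defective) = 91/100 × 7/100 + 1/20 × 93/100
= 637/10000 + 93/2000 = 551/5000

P(the item is actually defective|the item is flagged defective) = (637/10000) / (551/5000) = 637/1102

P(the item is actually defective|the item is flagged defective) = 637/1102 ≈ 57.80%


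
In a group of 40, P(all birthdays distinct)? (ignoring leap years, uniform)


P(all different) = Π(365-i)/365 for i=0..39
= (365/365)×(364/365)×...×(326/365)
= 0.108768

P ≈ 0.1088 ≈ 10.88%


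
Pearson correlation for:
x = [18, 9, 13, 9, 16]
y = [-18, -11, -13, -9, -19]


n=5, Σx=65, Σy=-70, Σxy=-977, Σx²=911, Σy²=1056
r = (5×(-977) - 65×(-70))/√((5×911 - 65²)(5×1056 - (-70)²))
= -335/√(330×380) = -335/√125400 ≈ -335/354.1186 ≈ -0.9460

r ≈ -0.9460


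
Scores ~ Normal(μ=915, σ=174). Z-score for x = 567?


z = (x - μ)/σ = (567 - 915)/174 = -2.0

z = -2.0


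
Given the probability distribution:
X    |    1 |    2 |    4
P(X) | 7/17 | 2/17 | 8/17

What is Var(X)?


E[X] = 43/17
E[X²] = 143/17
Var(X) = E[X²] - (E[X])² = 143/17 - 1849/289 = 582/289

Var(X) = 582/289 ≈ 2.0138


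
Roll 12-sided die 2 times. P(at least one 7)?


P(no 7)^2 = (11/12)^2 = 121/144
P(≥1) = 1 - 121/144 = 23/144

P = 23/144 ≈ 15.97%


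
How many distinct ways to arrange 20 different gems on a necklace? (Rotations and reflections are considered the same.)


Free circular arrangements: rotations and reflections both identified.
(n-1)!/2 = 19!/2 = 121645100408832000/2 = 60822550204416000

60822550204416000


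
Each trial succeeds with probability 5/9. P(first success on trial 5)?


Geometric: P(X=5) = (1-p)^(k-1)×p = (4/9)^4×5/9 = 1280/59049

P(X=5) = 1280/59049 ≈ 2.17%


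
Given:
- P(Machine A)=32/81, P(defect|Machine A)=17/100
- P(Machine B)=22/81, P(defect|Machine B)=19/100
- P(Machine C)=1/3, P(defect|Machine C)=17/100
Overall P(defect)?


P(B) = Σ P(B|Aᵢ)×P(Aᵢ)
  17/100×32/81 = 136/2025
  19/100×22/81 = 209/4050
  17/100×1/3 = 17/300
Sum = 1421/8100

P(defect) = 1421/8100 ≈ 17.54%


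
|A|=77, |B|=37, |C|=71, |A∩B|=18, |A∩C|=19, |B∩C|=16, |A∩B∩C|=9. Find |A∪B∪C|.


|A∪B∪C| = 77+37+71-18-19-16+9 = 141

|A∪B∪C| = 141


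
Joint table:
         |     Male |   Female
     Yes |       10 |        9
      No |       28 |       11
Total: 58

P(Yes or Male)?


P(Yes∨Male) = P(Yes) + P(Male) - P(Yes∧Male)
= (19 + 38 - 10)/58 = 47/58

P = 47/58 ≈ 81.03%


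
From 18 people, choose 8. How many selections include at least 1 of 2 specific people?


Complement: C(18,8) - C(16,8) = 43758 - 12870 = 30888

30888


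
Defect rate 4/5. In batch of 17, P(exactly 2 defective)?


Binomial: P(X=2) = C(17,2)×p^2×(1-p)^15
= 136 × 16/25 × 1/30517578125 = 2176/762939453125

P(X=2) = 2176/762939453125 ≈ 0.00%


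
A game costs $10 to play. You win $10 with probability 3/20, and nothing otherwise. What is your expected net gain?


E[gain] = (10-10)×3/20 + (-10)×17/20
= 0 - 17/2 = -17/2

Expected net gain = $-17/2 ≈ $-8.50


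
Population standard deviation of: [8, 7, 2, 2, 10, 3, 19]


Mean = 51/7
  (8-51/7)²=25/49
  (7-51/7)²=4/49
  (2-51/7)²=1369/49
  (2-51/7)²=1369/49
  (10-51/7)²=361/49
  (3-51/7)²=900/49
  (19-51/7)²=6724/49
Σ(x-μ)² = 1536/7
σ² = (1536/7)/7 = 1536/49

σ = √(1536/49) ≈ 5.5988


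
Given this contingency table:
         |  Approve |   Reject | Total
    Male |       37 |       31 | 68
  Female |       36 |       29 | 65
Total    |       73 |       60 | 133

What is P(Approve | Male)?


P(Approve | Male) = 37/(37+31) = 37/68

P(Approve|Male) = 37/68 ≈ 54.41%


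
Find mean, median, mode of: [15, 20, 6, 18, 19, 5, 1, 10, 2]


Sorted: [1, 2, 5, 6, 10, 15, 18, 19, 20]
Mean = 96/9 = 32/3
Median = 10
Freq: {15: 1, 20: 1, 6: 1, 18: 1, 19: 1, 5: 1, 1: 1, 10: 1, 2: 1}
Mode: No mode

Mean=32/3, Median=10, Mode=No mode


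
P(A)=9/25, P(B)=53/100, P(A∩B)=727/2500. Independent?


P(A)×P(B) = 477/2500
P(A∩B) = 727/2500
Not equal → NOT independent

No, not independent


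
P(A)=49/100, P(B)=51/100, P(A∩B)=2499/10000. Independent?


P(A)×P(B) = 2499/10000
P(A∩B) = 2499/10000
Equal ✓ → Independent

Yes, independent


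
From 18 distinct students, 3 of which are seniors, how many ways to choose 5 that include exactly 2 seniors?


Choose 2 of the 3 seniors and 3 of the other 15 students:
C(3,2)×C(15,3) = 3×455 = 1365

1365


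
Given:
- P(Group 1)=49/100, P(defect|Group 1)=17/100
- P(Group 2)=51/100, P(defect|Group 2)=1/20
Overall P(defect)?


P(B) = Σ P(B|Aᵢ)×P(Aᵢ)
  17/100×49/100 = 833/10000
  1/20×51/100 = 51/2000
Sum = 68/625

P(defect) = 68/625 ≈ 10.88%


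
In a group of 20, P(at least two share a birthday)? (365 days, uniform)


P(all different) = Π(365-i)/365 for i=0..19
= 0.588562
P(match) = 1 - 0.588562 = 0.411438

P ≈ 0.4114 ≈ 41.14%


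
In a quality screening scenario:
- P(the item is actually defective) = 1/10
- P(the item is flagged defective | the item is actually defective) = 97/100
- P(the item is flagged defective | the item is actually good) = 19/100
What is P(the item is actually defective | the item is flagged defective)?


Using Bayes' theorem:
P(A|B) = P(B|A)·P(A) / P(B)

P(the item is flagged defective) = 97/100 × 1/10 + 19/100 × 9/10
= 97/1000 + 171/1000 = 67/250

P(the item is actually defective|the item is flagged defective) = (97/1000) / (67/250) = 97/268

P(the item is actually defective|the item is flagged defective) = 97/268 ≈ 36.19%


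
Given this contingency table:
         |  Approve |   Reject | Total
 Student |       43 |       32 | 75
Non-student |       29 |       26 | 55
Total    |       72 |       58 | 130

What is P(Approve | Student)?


P(Approve | Student) = 43/(43+32) = 43/75

P(Approve|Student) = 43/75 ≈ 57.33%


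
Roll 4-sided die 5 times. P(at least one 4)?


P(no 4)^5 = (3/4)^5 = 243/1024
P(≥1) = 1 - 243/1024 = 781/1024

P = 781/1024 ≈ 76.27%


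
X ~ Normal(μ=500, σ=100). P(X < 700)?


z = (700-500)/100 = 2.0
P(Z < 2.0) = 0.9772

P(X < 700) ≈ 0.9772


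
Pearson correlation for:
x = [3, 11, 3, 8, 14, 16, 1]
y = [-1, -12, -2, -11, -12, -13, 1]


n=7, Σx=56, Σy=-50, Σxy=-604, Σx²=656, Σy²=584
r = (7×(-604) - 56×(-50))/√((7×656 - 56²)(7×584 - (-50)²))
= -1428/√(1456×1588) = -1428/√2312128 ≈ -1428/1520.5683 ≈ -0.9391

r ≈ -0.9391


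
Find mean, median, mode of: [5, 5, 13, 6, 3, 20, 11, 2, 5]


Sorted: [2, 3, 5, 5, 5, 6, 11, 13, 20]
Mean = 70/9
Median = 5
Freq: {5: 3, 13: 1, 6: 1, 3: 1, 20: 1, 11: 1, 2: 1}
Mode: [5]

Mean=70/9, Median=5, Mode=5


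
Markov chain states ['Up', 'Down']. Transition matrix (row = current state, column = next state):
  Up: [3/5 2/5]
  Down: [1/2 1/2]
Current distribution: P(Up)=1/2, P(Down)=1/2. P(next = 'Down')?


P(next=Down) = Σᵢ P(now=i)×P(i→Down)
= 1/2×2/5 + 1/2×1/2
= 1/5 + 1/4 = 9/20

P = 9/20 ≈ 0.4500


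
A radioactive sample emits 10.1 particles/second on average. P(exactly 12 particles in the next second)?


Poisson(λ=10.1): P(X=12) = e^(-λ)×λ^k/k!
= e^(-10.1) × 10.1^12 / 12!
≈ 4.107955523e-05 × 1.12682503013e+12 / 479001600 ≈ 0.096637

P(X=12) ≈ 0.096637 ≈ 9.66%


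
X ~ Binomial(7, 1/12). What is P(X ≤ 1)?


P(X ≤ 1) = Σ P(X=i) for i=0..1
P(X=0) = 19487171/35831808
P(X=1) = 12400927/35831808
Sum = 1771561/1990656

P(X ≤ 1) = 1771561/1990656 ≈ 88.99%


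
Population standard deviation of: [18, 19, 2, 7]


Mean = 46/4 = 23/2
  (18-23/2)²=169/4
  (19-23/2)²=225/4
  (2-23/2)²=361/4
  (7-23/2)²=81/4
Σ(x-μ)² = 209
σ² = 209/4

σ = √(209/4) ≈ 7.2284


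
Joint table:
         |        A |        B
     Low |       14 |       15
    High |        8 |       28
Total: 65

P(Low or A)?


P(Low∨A) = P(Low) + P(A) - P(Low∧A)
= (29 + 22 - 14)/65 = 37/65

P = 37/65 ≈ 56.92%


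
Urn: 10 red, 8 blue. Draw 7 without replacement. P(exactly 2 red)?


Hypergeometric: C(10,2)×C(8,5)/C(18,7)
= 45×56/31824 = 35/442

P(X=2) = 35/442 ≈ 7.92%


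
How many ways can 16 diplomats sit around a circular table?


Circular arrangements of 16 distinct objects: fix one position to break rotational symmetry.
(n-1)! = 15! = 1307674368000

1307674368000


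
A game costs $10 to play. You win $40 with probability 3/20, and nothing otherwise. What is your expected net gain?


E[gain] = (40-10)×3/20 + (-10)×17/20
= 9/2 - 17/2 = -4

Expected net gain = $-4 ≈ $-4.00


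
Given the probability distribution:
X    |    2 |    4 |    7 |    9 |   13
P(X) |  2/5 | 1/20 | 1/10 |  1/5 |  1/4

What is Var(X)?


E[X] = 27/4
E[X²] = 263/4
Var(X) = E[X²] - (E[X])² = 263/4 - 729/16 = 323/16

Var(X) = 323/16 ≈ 20.1875


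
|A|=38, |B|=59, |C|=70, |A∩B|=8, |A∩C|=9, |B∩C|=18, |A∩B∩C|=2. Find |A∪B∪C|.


|A∪B∪C| = 38+59+70-8-9-18+2 = 134

|A∪B∪C| = 134


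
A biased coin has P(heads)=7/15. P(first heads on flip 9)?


Geometric: P(X=9) = (1-p)^(k-1)×p = (8/15)^8×7/15 = 117440512/38443359375

P(X=9) = 117440512/38443359375 ≈ 0.31%


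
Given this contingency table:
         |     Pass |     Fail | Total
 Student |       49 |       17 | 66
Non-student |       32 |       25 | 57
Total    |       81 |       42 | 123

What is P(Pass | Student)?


P(Pass | Student) = 49/(49+17) = 49/66

P(Pass|Student) = 49/66 ≈ 74.24%


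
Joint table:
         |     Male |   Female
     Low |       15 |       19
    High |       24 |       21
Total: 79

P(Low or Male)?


P(Low∨Male) = P(Low) + P(Male) - P(Low∧Male)
= (34 + 39 - 15)/79 = 58/79

P = 58/79 ≈ 73.42%


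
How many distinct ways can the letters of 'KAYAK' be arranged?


Letters: 5, freq: {'K': 2, 'A': 2, 'Y': 1}
5!/(2!×2!×1!) = 120/4 = 30

30


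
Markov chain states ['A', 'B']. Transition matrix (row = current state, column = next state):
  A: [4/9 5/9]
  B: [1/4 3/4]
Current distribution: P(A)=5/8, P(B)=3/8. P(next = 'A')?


P(next=A) = Σᵢ P(now=i)×P(i→A)
= 5/8×4/9 + 3/8×1/4
= 5/18 + 3/32 = 107/288

P = 107/288 ≈ 0.3715


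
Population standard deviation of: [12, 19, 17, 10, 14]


Mean = 72/5
  (12-72/5)²=144/25
  (19-72/5)²=529/25
  (17-72/5)²=169/25
  (10-72/5)²=484/25
  (14-72/5)²=4/25
Σ(x-μ)² = 266/5
σ² = (266/5)/5 = 266/25

σ = √(266/25) ≈ 3.2619


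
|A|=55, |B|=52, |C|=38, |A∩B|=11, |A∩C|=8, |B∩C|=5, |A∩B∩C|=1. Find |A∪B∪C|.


|A∪B∪C| = 55+52+38-11-8-5+1 = 122

|A∪B∪C| = 122


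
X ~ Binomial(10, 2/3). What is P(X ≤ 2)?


P(X ≤ 2) = Σ P(X=i) for i=0..2
P(X=0) = 1/59049
P(X=1) = 20/59049
P(X=2) = 20/6561
Sum = 67/19683

P(X ≤ 2) = 67/19683 ≈ 0.34%


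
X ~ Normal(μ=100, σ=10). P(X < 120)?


z = (120-100)/10 = 2.0
P(Z < 2.0) = 0.9772

P(X < 120) ≈ 0.9772


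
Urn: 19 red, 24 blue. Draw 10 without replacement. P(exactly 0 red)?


Hypergeometric: C(19,0)×C(24,10)/C(43,10)
= 1×1961256/1917334783 = 6072/5936021

P(X=0) = 6072/5936021 ≈ 0.10%


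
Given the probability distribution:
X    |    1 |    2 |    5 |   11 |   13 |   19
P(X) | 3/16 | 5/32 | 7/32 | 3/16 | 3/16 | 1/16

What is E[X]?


E[X] = Σ x·P(X=x)
= (1)×(3/16) + (2)×(5/32) + (5)×(7/32) + (11)×(3/16) + (13)×(3/16) + (19)×(1/16)
= 233/32

E[X] = 233/32


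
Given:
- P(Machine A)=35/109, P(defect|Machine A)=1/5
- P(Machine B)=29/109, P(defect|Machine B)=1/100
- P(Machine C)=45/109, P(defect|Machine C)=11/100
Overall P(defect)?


P(B) = Σ P(B|Aᵢ)×P(Aᵢ)
  1/5×35/109 = 7/109
  1/100×29/109 = 29/10900
  11/100×45/109 = 99/2180
Sum = 306/2725

P(defect) = 306/2725 ≈ 11.23%


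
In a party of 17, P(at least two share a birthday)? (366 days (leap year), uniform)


P(all different) = Π(366-i)/366 for i=0..16
= 0.685712
P(match) = 1 - 0.685712 = 0.314288

P ≈ 0.3143 ≈ 31.43%


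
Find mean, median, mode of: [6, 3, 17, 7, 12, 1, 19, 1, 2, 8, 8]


Sorted: [1, 1, 2, 3, 6, 7, 8, 8, 12, 17, 19]
Mean = 84/11
Median = 7
Freq: {6: 1, 3: 1, 17: 1, 7: 1, 12: 1, 1: 2, 19: 1, 2: 1, 8: 2}
Mode: [1, 8]

Mean=84/11, Median=7, Mode=[1, 8]


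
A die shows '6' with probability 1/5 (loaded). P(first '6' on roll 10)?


Geometric: P(X=10) = (1-p)^(k-1)×p = (4/5)^9×1/5 = 262144/9765625

P(X=10) = 262144/9765625 ≈ 2.68%


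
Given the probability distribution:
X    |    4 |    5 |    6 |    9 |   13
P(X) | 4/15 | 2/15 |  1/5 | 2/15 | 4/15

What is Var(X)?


E[X] = 38/5
E[X²] = 212/3
Var(X) = E[X²] - (E[X])² = 212/3 - 1444/25 = 968/75

Var(X) = 968/75 ≈ 12.9067


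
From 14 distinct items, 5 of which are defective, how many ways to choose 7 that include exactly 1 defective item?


Choose 1 of the 5 defective items and 6 of the other 9 items:
C(5,1)×C(9,6) = 5×84 = 420

420


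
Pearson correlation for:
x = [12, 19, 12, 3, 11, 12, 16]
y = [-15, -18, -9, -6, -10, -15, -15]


n=7, Σx=85, Σy=-88, Σxy=-1178, Σx²=1179, Σy²=1216
r = (7×(-1178) - 85×(-88))/√((7×1179 - 85²)(7×1216 - (-88)²))
= -766/√(1028×768) = -766/√789504 ≈ -766/888.5404 ≈ -0.8621

r ≈ -0.8621


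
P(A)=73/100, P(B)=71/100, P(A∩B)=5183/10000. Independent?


P(A)×P(B) = 5183/10000
P(A∩B) = 5183/10000
Equal ✓ → Independent

Yes, independent


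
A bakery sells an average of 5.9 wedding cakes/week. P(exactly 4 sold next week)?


Poisson(λ=5.9): P(X=4) = e^(-λ)×λ^k/k!
= e^(-5.9) × 5.9^4 / 4!
≈ 0.002739444819 × 1211.7361 / 24 ≈ 0.138312

P(X=4) ≈ 0.138312 ≈ 13.83%


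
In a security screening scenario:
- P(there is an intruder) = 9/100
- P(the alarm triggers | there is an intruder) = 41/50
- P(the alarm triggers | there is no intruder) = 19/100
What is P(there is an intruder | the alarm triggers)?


Using Bayes' theorem:
P(A|B) = P(B|A)·P(A) / P(B)

P(the alarm triggers) = 41/50 × 9/100 + 19/100 × 91/100
= 369/5000 + 1729/10000 = 2467/10000

P(there is an intruder|the alarm triggers) = (369/5000) / (2467/10000) = 738/2467

P(there is an intruder|the alarm triggers) = 738/2467 ≈ 29.91%


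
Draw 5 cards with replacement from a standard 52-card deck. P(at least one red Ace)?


P(not a red Ace) = 50/52 = 25/26
P(none in 5 draws) = (25/26)^5 = 9765625/11881376
P(≥1 red Ace) = 1 - 9765625/11881376 = 2115751/11881376

P = 2115751/11881376 ≈ 17.81%


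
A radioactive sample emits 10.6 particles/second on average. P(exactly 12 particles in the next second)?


Poisson(λ=10.6): P(X=12) = e^(-λ)×λ^k/k!
= e^(-10.6) × 10.6^12 / 12!
≈ 2.491600973e-05 × 2.01219647184e+12 / 479001600 ≈ 0.104668

P(X=12) ≈ 0.104668 ≈ 10.47%


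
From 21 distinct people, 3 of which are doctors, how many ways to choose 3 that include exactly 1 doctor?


Choose 1 of the 3 doctors and 2 of the other 18 people:
C(3,1)×C(18,2) = 3×153 = 459

459


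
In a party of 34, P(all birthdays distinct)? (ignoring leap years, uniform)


P(all different) = Π(365-i)/365 for i=0..33
= (365/365)×(364/365)×...×(332/365)
= 0.204683

P ≈ 0.2047 ≈ 20.47%


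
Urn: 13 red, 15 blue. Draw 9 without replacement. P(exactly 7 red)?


Hypergeometric: C(13,7)×C(15,2)/C(28,9)
= 1716×105/6906900 = 3/115

P(X=7) = 3/115 ≈ 2.61%


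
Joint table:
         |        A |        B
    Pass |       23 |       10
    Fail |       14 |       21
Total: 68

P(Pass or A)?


P(Pass∨A) = P(Pass) + P(A) - P(Pass∧A)
= (33 + 37 - 23)/68 = 47/68

P = 47/68 ≈ 69.12%


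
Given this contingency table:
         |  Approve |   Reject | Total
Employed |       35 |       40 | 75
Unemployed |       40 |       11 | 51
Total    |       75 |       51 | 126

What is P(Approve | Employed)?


P(Approve | Employed) = 35/(35+40) = 35/75 = 7/15

P(Approve|Employed) = 7/15 ≈ 46.67%


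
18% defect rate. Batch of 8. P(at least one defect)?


P(all good) = (41/50)^8 = 7984925229121/39062500000000
P(≥1 defect) = 31077574770879/39062500000000

P = 31077574770879/39062500000000 ≈ 79.56%


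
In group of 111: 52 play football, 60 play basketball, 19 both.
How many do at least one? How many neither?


|A∪B| = 52+60-19 = 93
Neither = 111-93 = 18

At least one: 93; Neither: 18


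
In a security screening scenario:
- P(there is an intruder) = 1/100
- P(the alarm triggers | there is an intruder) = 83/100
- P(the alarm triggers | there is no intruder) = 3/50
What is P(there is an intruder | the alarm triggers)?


Using Bayes' theorem:
P(A|B) = P(B|A)·P(A) / P(B)

P(the alarm triggers) = 83/100 × 1/100 + 3/50 × 99/100
= 83/10000 + 297/5000 = 677/10000

P(there is an intruder|the alarm triggers) = (83/10000) / (677/10000) = 83/677

P(there is an intruder|the alarm triggers) = 83/677 ≈ 12.26%


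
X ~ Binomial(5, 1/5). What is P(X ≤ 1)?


P(X ≤ 1) = Σ P(X=i) for i=0..1
P(X=0) = 1024/3125
P(X=1) = 256/625
Sum = 2304/3125

P(X ≤ 1) = 2304/3125 ≈ 73.73%


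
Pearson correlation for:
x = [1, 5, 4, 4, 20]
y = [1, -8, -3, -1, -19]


n=5, Σx=34, Σy=-30, Σxy=-435, Σx²=458, Σy²=436
r = (5×(-435) - 34×(-30))/√((5×458 - 34²)(5×436 - (-30)²))
= -1155/√(1134×1280) = -1155/√1451520 ≈ -1155/1204.7904 ≈ -0.9587

r ≈ -0.9587


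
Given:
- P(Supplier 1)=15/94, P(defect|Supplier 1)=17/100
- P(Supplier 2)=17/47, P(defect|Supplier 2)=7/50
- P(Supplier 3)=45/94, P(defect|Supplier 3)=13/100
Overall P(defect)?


P(B) = Σ P(B|Aᵢ)×P(Aᵢ)
  17/100×15/94 = 51/1880
  7/50×17/47 = 119/2350
  13/100×45/94 = 117/1880
Sum = 7/50

P(defect) = 7/50 ≈ 14.00%


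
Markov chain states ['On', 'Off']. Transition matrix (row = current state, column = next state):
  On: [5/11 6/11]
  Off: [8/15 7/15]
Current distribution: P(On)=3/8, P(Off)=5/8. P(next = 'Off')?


P(next=Off) = Σᵢ P(now=i)×P(i→Off)
= 3/8×6/11 + 5/8×7/15
= 9/44 + 7/24 = 131/264

P = 131/264 ≈ 0.4962


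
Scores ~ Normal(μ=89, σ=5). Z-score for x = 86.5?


z = (x - μ)/σ = (86.5 - 89)/5 = -0.5

z = -0.5


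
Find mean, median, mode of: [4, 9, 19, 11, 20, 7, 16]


Sorted: [4, 7, 9, 11, 16, 19, 20]
Mean = 86/7
Median = 11
Freq: {4: 1, 9: 1, 19: 1, 11: 1, 20: 1, 7: 1, 16: 1}
Mode: No mode

Mean=86/7, Median=11, Mode=No mode


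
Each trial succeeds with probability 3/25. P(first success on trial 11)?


Geometric: P(X=11) = (1-p)^(k-1)×p = (22/25)^10×3/25 = 79679768374272/2384185791015625

P(X=11) = 79679768374272/2384185791015625 ≈ 3.34%


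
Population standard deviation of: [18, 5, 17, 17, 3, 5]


Mean = 65/6
  (18-65/6)²=1849/36
  (5-65/6)²=1225/36
  (17-65/6)²=1369/36
  (17-65/6)²=1369/36
  (3-65/6)²=2209/36
  (5-65/6)²=1225/36
Σ(x-μ)² = 1541/6
σ² = (1541/6)/6 = 1541/36

σ = √(1541/36) ≈ 6.5426


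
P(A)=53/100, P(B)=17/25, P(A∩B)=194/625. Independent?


P(A)×P(B) = 901/2500
P(A∩B) = 194/625
Not equal → NOT independent

No, not independent


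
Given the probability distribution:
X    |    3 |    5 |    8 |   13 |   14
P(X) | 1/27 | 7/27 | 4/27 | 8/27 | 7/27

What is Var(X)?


E[X] = 272/27
E[X²] = 3164/27
Var(X) = E[X²] - (E[X])² = 3164/27 - 73984/729 = 11444/729

Var(X) = 11444/729 ≈ 15.6982


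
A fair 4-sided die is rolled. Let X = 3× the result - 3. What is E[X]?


E[die] = (1+4)/2 = 5/2
E[X] = 3×5/2 - 3 = 9/2

E[X] = 9/2


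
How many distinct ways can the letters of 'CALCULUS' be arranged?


Letters: 8, freq: {'C': 2, 'A': 1, 'L': 2, 'U': 2, 'S': 1}
8!/(2!×1!×2!×2!×1!) = 40320/8 = 5040

5040


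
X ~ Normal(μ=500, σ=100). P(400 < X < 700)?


z₁=(400-500)/100=-1.0, z₂=(700-500)/100=2.0
P = Φ(2.0) - Φ(-1.0) = 0.977250 - 0.158655 = 0.818595 ≈ 0.8186

P(400 < X < 700) ≈ 0.8186


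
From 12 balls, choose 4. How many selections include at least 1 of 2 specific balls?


Complement: C(12,4) - C(10,4) = 495 - 210 = 285

285


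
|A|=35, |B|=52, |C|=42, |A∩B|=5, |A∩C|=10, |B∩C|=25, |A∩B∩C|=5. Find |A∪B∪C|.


|A∪B∪C| = 35+52+42-5-10-25+5 = 94

|A∪B∪C| = 94


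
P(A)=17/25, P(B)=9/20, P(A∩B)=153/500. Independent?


P(A)×P(B) = 153/500
P(A∩B) = 153/500
Equal ✓ → Independent

Yes, independent


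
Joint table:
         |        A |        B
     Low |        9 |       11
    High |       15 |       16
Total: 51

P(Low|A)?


P(Low|A) = 9/(9+15) = 9/24 = 3/8

P = 3/8 ≈ 37.50%


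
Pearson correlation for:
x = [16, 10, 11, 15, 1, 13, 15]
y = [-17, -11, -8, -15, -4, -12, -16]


n=7, Σx=81, Σy=-83, Σxy=-1095, Σx²=1097, Σy²=1115
r = (7×(-1095) - 81×(-83))/√((7×1097 - 81²)(7×1115 - (-83)²))
= -942/√(1118×916) = -942/√1024088 ≈ -942/1011.9723 ≈ -0.9309

r ≈ -0.9309


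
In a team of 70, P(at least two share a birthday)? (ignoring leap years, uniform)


P(all different) = Π(365-i)/365 for i=0..69
= 0.000840
P(match) = 1 - 0.000840 = 0.999160

P ≈ 0.9992 ≈ 99.92%


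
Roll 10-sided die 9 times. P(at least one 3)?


P(no 3)^9 = (9/10)^9 = 387420489/1000000000
P(≥1) = 1 - 387420489/1000000000 = 612579511/1000000000

P = 612579511/1000000000 ≈ 61.26%


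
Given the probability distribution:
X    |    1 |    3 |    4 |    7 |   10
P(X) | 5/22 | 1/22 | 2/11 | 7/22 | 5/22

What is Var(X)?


E[X] = 123/22
E[X²] = 921/22
Var(X) = E[X²] - (E[X])² = 921/22 - 15129/484 = 5133/484

Var(X) = 5133/484 ≈ 10.6054


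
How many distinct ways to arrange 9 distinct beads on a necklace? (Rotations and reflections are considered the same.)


Free circular arrangements: rotations and reflections both identified.
(n-1)!/2 = 8!/2 = 40320/2 = 20160

20160


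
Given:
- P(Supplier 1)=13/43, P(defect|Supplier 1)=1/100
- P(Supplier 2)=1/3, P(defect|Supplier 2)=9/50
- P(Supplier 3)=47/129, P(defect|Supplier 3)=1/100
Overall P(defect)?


P(B) = Σ P(B|Aᵢ)×P(Aᵢ)
  1/100×13/43 = 13/4300
  9/50×1/3 = 3/50
  1/100×47/129 = 47/12900
Sum = 1/15

P(defect) = 1/15 ≈ 6.67%


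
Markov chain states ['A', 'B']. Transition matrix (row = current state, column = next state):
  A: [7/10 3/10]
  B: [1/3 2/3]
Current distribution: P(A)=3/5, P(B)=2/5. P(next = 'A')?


P(next=A) = Σᵢ P(now=i)×P(i→A)
= 3/5×7/10 + 2/5×1/3
= 21/50 + 2/15 = 83/150

P = 83/150 ≈ 0.5533


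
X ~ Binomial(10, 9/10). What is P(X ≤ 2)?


P(X ≤ 2) = Σ P(X=i) for i=0..2
P(X=0) = 1/10000000000
P(X=1) = 9/1000000000
P(X=2) = 729/2000000000
Sum = 467/1250000000

P(X ≤ 2) = 467/1250000000 ≈ 0.00%


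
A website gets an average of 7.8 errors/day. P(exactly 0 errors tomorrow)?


Poisson(λ=7.8): P(X=0) = e^(-λ)×λ^k/k!
= e^(-7.8) × 7.8^0 / 0!
≈ 0.000409734979 × 1 / 1 ≈ 0.000410

P(X=0) ≈ 0.000410 ≈ 0.04%


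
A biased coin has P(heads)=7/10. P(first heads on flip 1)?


Geometric: P(X=1) = (1-p)^(k-1)×p = (3/10)^0×7/10 = 7/10

P(X=1) = 7/10 ≈ 70.00%


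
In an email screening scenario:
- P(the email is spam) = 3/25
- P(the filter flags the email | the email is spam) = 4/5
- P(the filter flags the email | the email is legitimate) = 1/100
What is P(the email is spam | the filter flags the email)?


Using Bayes' theorem:
P(A|B) = P(B|A)·P(A) / P(B)

P(the filter flags the email) = 4/5 × 3/25 + 1/100 × 22/25
= 12/125 + 11/1250 = 131/1250

P(the email is spam|the filter flags the email) = (12/125) / (131/1250) = 120/131

P(the email is spam|the filter flags the email) = 120/131 ≈ 91.60%


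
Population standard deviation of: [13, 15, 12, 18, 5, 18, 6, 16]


Mean = 103/8
  (13-103/8)²=1/64
  (15-103/8)²=289/64
  (12-103/8)²=49/64
  (18-103/8)²=1681/64
  (5-103/8)²=3969/64
  (18-103/8)²=1681/64
  (6-103/8)²=3025/64
  (16-103/8)²=625/64
Σ(x-μ)² = 1415/8
σ² = (1415/8)/8 = 1415/64

σ = √(1415/64) ≈ 4.7021


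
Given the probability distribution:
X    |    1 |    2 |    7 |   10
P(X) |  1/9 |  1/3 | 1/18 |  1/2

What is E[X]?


E[X] = Σ x·P(X=x)
= (1)×(1/9) + (2)×(1/3) + (7)×(1/18) + (10)×(1/2)
= 37/6

E[X] = 37/6


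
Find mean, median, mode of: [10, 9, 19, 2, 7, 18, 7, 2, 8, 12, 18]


Sorted: [2, 2, 7, 7, 8, 9, 10, 12, 18, 18, 19]
Mean = 112/11
Median = 9
Freq: {10: 1, 9: 1, 19: 1, 2: 2, 7: 2, 18: 2, 8: 1, 12: 1}
Mode: [2, 7, 18]

Mean=112/11, Median=9, Mode=[2, 7, 18]


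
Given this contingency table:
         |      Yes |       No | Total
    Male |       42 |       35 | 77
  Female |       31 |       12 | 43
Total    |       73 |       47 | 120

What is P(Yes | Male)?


P(Yes | Male) = 42/(42+35) = 42/77 = 6/11

P(Yes|Male) = 6/11 ≈ 54.55%


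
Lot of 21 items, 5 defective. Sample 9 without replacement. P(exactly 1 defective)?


Hypergeometric: C(5,1)×C(16,8)/C(21,9)
= 5×12870/293930 = 495/2261

P(X=1) = 495/2261 ≈ 21.89%


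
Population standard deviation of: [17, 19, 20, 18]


Mean = 74/4 = 37/2
  (17-37/2)²=9/4
  (19-37/2)²=1/4
  (20-37/2)²=9/4
  (18-37/2)²=1/4
Σ(x-μ)² = 5
σ² = 5/4

σ = √(5/4) ≈ 1.1180


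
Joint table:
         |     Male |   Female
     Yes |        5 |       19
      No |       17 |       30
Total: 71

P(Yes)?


P(Yes) = (5+19)/71 = 24/71

P(Yes) = 24/71 ≈ 33.80%


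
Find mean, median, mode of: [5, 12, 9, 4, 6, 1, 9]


Sorted: [1, 4, 5, 6, 9, 9, 12]
Mean = 46/7
Median = 6
Freq: {5: 1, 12: 1, 9: 2, 4: 1, 6: 1, 1: 1}
Mode: [9]

Mean=46/7, Median=6, Mode=9


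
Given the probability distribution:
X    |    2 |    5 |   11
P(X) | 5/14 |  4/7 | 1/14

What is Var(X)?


E[X] = 61/14
E[X²] = 341/14
Var(X) = E[X²] - (E[X])² = 341/14 - 3721/196 = 1053/196

Var(X) = 1053/196 ≈ 5.3724


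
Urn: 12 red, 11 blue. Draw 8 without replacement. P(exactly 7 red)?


Hypergeometric: C(12,7)×C(11,1)/C(23,8)
= 792×11/490314 = 132/7429

P(X=7) = 132/7429 ≈ 1.78%


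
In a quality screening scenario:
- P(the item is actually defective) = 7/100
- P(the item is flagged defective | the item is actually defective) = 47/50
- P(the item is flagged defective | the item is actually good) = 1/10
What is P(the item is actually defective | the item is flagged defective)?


Using Bayes' theorem:
P(A|B) = P(B|A)·P(A) / P(B)

P(the item is flagged defective) = 47/50 × 7/100 + 1/10 × 93/100
= 329/5000 + 93/1000 = 397/2500

P(the item is actually defective|the item is flagged defective) = (329/5000) / (397/2500) = 329/794

P(the item is actually defective|the item is flagged defective) = 329/794 ≈ 41.44%


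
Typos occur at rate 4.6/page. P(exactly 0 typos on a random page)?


Poisson(λ=4.6): P(X=0) = e^(-λ)×λ^k/k!
= e^(-4.6) × 4.6^0 / 0!
≈ 0.01005183574 × 1 / 1 ≈ 0.010052

P(X=0) ≈ 0.010052 ≈ 1.01%


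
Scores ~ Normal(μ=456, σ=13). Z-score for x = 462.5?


z = (x - μ)/σ = (462.5 - 456)/13 = 0.5

z = 0.5


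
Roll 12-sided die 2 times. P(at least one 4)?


P(no 4)^2 = (11/12)^2 = 121/144
P(≥1) = 1 - 121/144 = 23/144

P = 23/144 ≈ 15.97%


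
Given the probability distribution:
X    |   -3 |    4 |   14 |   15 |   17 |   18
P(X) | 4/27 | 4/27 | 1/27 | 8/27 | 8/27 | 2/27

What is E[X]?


E[X] = Σ x·P(X=x)
= (-3)×(4/27) + (4)×(4/27) + (14)×(1/27) + (15)×(8/27) + (17)×(8/27) + (18)×(2/27)
= 310/27

E[X] = 310/27


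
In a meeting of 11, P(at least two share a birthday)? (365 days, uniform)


P(all different) = Π(365-i)/365 for i=0..10
= 0.858859
P(match) = 1 - 0.858859 = 0.141141

P ≈ 0.1411 ≈ 14.11%


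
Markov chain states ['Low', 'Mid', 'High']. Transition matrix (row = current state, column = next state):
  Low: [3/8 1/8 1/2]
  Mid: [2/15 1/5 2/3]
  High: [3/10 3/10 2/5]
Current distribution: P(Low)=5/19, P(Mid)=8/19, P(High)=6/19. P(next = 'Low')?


P(next=Low) = Σᵢ P(now=i)×P(i→Low)
= 5/19×3/8 + 8/19×2/15 + 6/19×3/10
= 15/152 + 16/285 + 9/95 = 569/2280

P = 569/2280 ≈ 0.2496


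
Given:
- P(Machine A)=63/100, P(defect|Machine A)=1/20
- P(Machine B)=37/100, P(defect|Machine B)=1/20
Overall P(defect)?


P(B) = Σ P(B|Aᵢ)×P(Aᵢ)
  1/20×63/100 = 63/2000
  1/20×37/100 = 37/2000
Sum = 1/20

P(defect) = 1/20 ≈ 5.00%


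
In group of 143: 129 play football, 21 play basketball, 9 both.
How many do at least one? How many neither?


|A∪B| = 129+21-9 = 141
Neither = 143-141 = 2

At least one: 141; Neither: 2


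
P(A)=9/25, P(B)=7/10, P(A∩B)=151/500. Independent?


P(A)×P(B) = 63/250
P(A∩B) = 151/500
Not equal → NOT independent

No, not independent


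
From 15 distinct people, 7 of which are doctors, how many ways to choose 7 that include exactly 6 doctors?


Choose 6 of the 7 doctors and 1 of the other 8 people:
C(7,6)×C(8,1) = 7×8 = 56

56


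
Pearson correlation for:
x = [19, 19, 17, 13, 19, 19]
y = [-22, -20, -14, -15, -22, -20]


n=6, Σx=106, Σy=-113, Σxy=-2029, Σx²=1902, Σy²=2189
r = (6×(-2029) - 106×(-113))/√((6×1902 - 106²)(6×2189 - (-113)²))
= -196/√(176×365) = -196/√64240 ≈ -196/253.4561 ≈ -0.7733

r ≈ -0.7733


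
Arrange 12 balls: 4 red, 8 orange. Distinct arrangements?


12!/(4!×8!) = 495

495


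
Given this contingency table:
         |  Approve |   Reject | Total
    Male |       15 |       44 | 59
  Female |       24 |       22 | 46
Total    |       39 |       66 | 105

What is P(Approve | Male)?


P(Approve | Male) = 15/(15+44) = 15/59

P(Approve|Male) = 15/59 ≈ 25.42%


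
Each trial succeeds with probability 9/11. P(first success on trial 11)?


Geometric: P(X=11) = (1-p)^(k-1)×p = (2/11)^10×9/11 = 9216/285311670611

P(X=11) = 9216/285311670611 ≈ 0.00%


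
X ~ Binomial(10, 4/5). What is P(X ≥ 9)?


P(X ≥ 9) = Σ P(X=i) for i=9..10
P(X=9) = 524288/1953125
P(X=10) = 1048576/9765625
Sum = 3670016/9765625

P(X ≥ 9) = 3670016/9765625 ≈ 37.58%


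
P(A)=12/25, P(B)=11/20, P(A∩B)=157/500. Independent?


P(A)×P(B) = 33/125
P(A∩B) = 157/500
Not equal → NOT independent

No, not independent


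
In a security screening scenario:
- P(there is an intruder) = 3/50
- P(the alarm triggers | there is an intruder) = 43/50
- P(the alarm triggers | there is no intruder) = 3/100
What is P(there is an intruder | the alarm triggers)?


Using Bayes' theorem:
P(A|B) = P(B|A)·P(A) / P(B)

P(the alarm triggers) = 43/50 × 3/50 + 3/100 × 47/50
= 129/2500 + 141/5000 = 399/5000

P(there is an intruder|the alarm triggers) = (129/2500) / (399/5000) = 86/133

P(there is an intruder|the alarm triggers) = 86/133 ≈ 64.66%


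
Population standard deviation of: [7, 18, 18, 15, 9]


Mean = 67/5
  (7-67/5)²=1024/25
  (18-67/5)²=529/25
  (18-67/5)²=529/25
  (15-67/5)²=64/25
  (9-67/5)²=484/25
Σ(x-μ)² = 526/5
σ² = (526/5)/5 = 526/25

σ = √(526/25) ≈ 4.5869


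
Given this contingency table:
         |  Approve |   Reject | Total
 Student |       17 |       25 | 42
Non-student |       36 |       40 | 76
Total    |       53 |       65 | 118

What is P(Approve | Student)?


P(Approve | Student) = 17/(17+25) = 17/42

P(Approve|Student) = 17/42 ≈ 40.48%


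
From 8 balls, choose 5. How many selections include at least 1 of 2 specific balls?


Complement: C(8,5) - C(6,5) = 56 - 6 = 50

50


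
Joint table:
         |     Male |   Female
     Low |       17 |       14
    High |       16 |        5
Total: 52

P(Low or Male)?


P(Low∨Male) = P(Low) + P(Male) - P(Low∧Male)
= (31 + 33 - 17)/52 = 47/52

P = 47/52 ≈ 90.38%


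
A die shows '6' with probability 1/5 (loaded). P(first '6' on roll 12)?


Geometric: P(X=12) = (1-p)^(k-1)×p = (4/5)^11×1/5 = 4194304/244140625

P(X=12) = 4194304/244140625 ≈ 1.72%


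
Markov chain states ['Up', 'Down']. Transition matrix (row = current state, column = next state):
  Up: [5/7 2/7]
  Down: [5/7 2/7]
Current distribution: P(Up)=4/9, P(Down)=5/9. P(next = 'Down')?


P(next=Down) = Σᵢ P(now=i)×P(i→Down)
= 4/9×2/7 + 5/9×2/7
= 8/63 + 10/63 = 2/7

P = 2/7 ≈ 0.2857


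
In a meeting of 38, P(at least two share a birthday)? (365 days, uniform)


P(all different) = Π(365-i)/365 for i=0..37
= 0.135932
P(match) = 1 - 0.135932 = 0.864068

P ≈ 0.8641 ≈ 86.41%


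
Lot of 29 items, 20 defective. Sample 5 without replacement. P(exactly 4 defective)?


Hypergeometric: C(20,4)×C(9,1)/C(29,5)
= 4845×9/118755 = 969/2639

P(X=4) = 969/2639 ≈ 36.72%


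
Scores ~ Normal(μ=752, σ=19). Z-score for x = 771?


z = (x - μ)/σ = (771 - 752)/19 = 1.0

z = 1.0


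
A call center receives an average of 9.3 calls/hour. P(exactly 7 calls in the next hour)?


Poisson(λ=9.3): P(X=7) = e^(-λ)×λ^k/k!
= e^(-9.3) × 9.3^7 / 7!
≈ 9.142423148e-05 × 6017008.70608 / 5040 ≈ 0.109147

P(X=7) ≈ 0.109147 ≈ 10.91%
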